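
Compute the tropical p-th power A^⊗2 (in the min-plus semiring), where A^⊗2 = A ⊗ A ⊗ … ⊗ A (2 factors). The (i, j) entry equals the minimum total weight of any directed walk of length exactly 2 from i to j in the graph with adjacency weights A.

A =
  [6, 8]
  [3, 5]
A^⊗2 =
  [11, 13]
  [8, 10]

Each entry (A^⊗2)_ij equals the minimum over all length-2 walks i = v_0 → v_1 → … → v_2 = j of Σ_t A[v_t][v_{t+1}]. For example, for (i, j) = (0, 1) we minimise over 2 possible intermediate vertex sequences; the minimum is 13, attained along the walk 0 → 1 → 1.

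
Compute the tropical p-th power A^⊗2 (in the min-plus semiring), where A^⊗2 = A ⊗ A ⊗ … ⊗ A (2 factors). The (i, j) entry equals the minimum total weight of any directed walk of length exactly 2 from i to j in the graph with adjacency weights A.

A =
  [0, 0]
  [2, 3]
A^⊗2 =
  [0, 0]
  [2, 2]

Each entry (A^⊗2)_ij equals the minimum over all length-2 walks i = v_0 → v_1 → … → v_2 = j of Σ_t A[v_t][v_{t+1}]. For example, for (i, j) = (0, 1) we minimise over 2 possible intermediate vertex sequences; the minimum is 0, attained along the walk 0 → 0 → 1.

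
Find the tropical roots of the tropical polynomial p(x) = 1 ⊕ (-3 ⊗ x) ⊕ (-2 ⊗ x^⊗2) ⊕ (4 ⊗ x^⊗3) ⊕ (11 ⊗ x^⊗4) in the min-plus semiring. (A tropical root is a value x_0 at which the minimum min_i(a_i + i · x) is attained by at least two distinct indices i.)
Roots: {-7, -6, -1, 4}

Each tropical root is a break point of the lower envelope of the lines y = a_i + i · x (there are 5 lines, with slopes 0, 1, ..., 4). Only the lines that attain the minimum somewhere contribute to roots; other lines are dominated. Here the surviving (envelope) indices are i = 4, i = 3, i = 2, i = 1, i = 0.
Intersections between consecutive envelope lines give the roots: for adjacent envelope indices i < j the intersection is x = (a_i − a_j) / (j − i). Reading off the sorted break points: {-7, -6, -1, 4}.
Verification: at each break x_0, at least two indices attain the minimum of min_i(a_i + i · x_0).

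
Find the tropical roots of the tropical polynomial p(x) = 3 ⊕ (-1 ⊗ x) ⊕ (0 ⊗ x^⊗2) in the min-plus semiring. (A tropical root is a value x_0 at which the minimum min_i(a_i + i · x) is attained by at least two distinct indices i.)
Roots: {-1, 4}

Each tropical root is a break point of the lower envelope of the lines y = a_i + i · x (there are 3 lines, with slopes 0, 1, ..., 2). Only the lines that attain the minimum somewhere contribute to roots; other lines are dominated. Here the surviving (envelope) indices are i = 2, i = 1, i = 0.
Intersections between consecutive envelope lines give the roots: for adjacent envelope indices i < j the intersection is x = (a_i − a_j) / (j − i). Reading off the sorted break points: {-1, 4}.
Verification: at each break x_0, at least two indices attain the minimum of min_i(a_i + i · x_0).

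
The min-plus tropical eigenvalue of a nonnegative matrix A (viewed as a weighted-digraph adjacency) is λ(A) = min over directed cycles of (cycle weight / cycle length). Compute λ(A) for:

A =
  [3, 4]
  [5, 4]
λ(A) = 3

Enumerate directed cycles and compute their means (weight / length). Sample:
  cycle 0 → 0: weight = 3, length = 1, mean = 3/1 ≈ 3.000
  cycle 1 → 1: weight = 4, length = 1, mean = 4/1 ≈ 4.000
  cycle 0 → 1 → 0: weight = 9, length = 2, mean = 9/2 ≈ 4.500
  cycle 1 → 0 → 1: weight = 9, length = 2, mean = 9/2 ≈ 4.500
Minimum mean = 3.000, attained e.g. along the cycle 0 → 0 with weight 3 and length 1. So λ(A) = 3/1 = 3.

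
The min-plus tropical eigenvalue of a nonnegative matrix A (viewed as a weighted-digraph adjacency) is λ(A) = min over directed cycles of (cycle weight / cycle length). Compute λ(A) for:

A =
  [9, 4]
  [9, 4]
λ(A) = 4

Enumerate directed cycles and compute their means (weight / length). Sample:
  cycle 0 → 0: weight = 9, length = 1, mean = 9/1 ≈ 9.000
  cycle 1 → 1: weight = 4, length = 1, mean = 4/1 ≈ 4.000
  cycle 0 → 1 → 0: weight = 13, length = 2, mean = 13/2 ≈ 6.500
  cycle 1 → 0 → 1: weight = 13, length = 2, mean = 13/2 ≈ 6.500
Minimum mean = 4.000, attained e.g. along the cycle 1 → 1 with weight 4 and length 1. So λ(A) = 4/1 = 4.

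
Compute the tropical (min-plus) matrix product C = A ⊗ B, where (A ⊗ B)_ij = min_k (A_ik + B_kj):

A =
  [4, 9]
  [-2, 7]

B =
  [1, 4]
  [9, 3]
A ⊗ B =
  [5, 8]
  [-1, 2]

Apply the min-plus product entry-by-entry:
  C[0][0] = min over k of (A[0][0] + B[0][0] = 4 + 1 = 5, A[0][1] + B[1][0] = 9 + 9 = 18) = 5 (attained at k = 0)
  C[0][1] = min over k of (A[0][0] + B[0][1] = 4 + 4 = 8, A[0][1] + B[1][1] = 9 + 3 = 12) = 8 (attained at k = 0)
  C[1][0] = min over k of (A[1][0] + B[0][0] = -2 + 1 = -1, A[1][1] + B[1][0] = 7 + 9 = 16) = -1 (attained at k = 0)
  C[1][1] = min over k of (A[1][0] + B[0][1] = -2 + 4 = 2, A[1][1] + B[1][1] = 7 + 3 = 10) = 2 (attained at k = 0)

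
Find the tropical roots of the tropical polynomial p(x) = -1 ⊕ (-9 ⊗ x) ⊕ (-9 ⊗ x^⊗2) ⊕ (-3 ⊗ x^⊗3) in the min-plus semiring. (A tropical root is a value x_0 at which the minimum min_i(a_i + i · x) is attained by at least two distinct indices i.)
Roots: {-6, 0, 8}

Each tropical root is a break point of the lower envelope of the lines y = a_i + i · x (there are 4 lines, with slopes 0, 1, ..., 3). Only the lines that attain the minimum somewhere contribute to roots; other lines are dominated. Here the surviving (envelope) indices are i = 3, i = 2, i = 1, i = 0.
Intersections between consecutive envelope lines give the roots: for adjacent envelope indices i < j the intersection is x = (a_i − a_j) / (j − i). Reading off the sorted break points: {-6, 0, 8}.
Verification: at each break x_0, at least two indices attain the minimum of min_i(a_i + i · x_0).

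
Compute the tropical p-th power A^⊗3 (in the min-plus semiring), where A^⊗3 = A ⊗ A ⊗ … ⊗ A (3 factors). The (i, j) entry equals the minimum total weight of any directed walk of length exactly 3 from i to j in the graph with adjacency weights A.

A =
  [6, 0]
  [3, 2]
A^⊗3 =
  [5, 3]
  [6, 5]

Each entry (A^⊗3)_ij equals the minimum over all length-3 walks i = v_0 → v_1 → … → v_3 = j of Σ_t A[v_t][v_{t+1}]. For example, for (i, j) = (0, 1) we minimise over 4 possible intermediate vertex sequences; the minimum is 3, attained along the walk 0 → 1 → 0 → 1.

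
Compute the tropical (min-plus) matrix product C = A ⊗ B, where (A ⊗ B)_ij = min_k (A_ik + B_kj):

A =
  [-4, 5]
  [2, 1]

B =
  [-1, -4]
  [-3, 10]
A ⊗ B =
  [-5, -8]
  [-2, -2]

Apply the min-plus product entry-by-entry:
  C[0][0] = min over k of (A[0][0] + B[0][0] = -4 + -1 = -5, A[0][1] + B[1][0] = 5 + -3 = 2) = -5 (attained at k = 0)
  C[0][1] = min over k of (A[0][0] + B[0][1] = -4 + -4 = -8, A[0][1] + B[1][1] = 5 + 10 = 15) = -8 (attained at k = 0)
  C[1][0] = min over k of (A[1][0] + B[0][0] = 2 + -1 = 1, A[1][1] + B[1][0] = 1 + -3 = -2) = -2 (attained at k = 1)
  C[1][1] = min over k of (A[1][0] + B[0][1] = 2 + -4 = -2, A[1][1] + B[1][1] = 1 + 10 = 11) = -2 (attained at k = 0)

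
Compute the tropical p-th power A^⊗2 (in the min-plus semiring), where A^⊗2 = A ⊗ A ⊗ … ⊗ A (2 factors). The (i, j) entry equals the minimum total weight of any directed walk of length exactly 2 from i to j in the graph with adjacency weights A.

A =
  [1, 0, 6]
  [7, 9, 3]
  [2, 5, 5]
A^⊗2 =
  [2, 1, 3]
  [5, 7, 8]
  [3, 2, 8]

Each entry (A^⊗2)_ij equals the minimum over all length-2 walks i = v_0 → v_1 → … → v_2 = j of Σ_t A[v_t][v_{t+1}]. For example, for (i, j) = (0, 2) we minimise over 3 possible intermediate vertex sequences; the minimum is 3, attained along the walk 0 → 1 → 2.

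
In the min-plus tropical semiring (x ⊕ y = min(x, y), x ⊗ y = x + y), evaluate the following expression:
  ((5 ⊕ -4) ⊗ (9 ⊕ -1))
((5 ⊕ -4) ⊗ (9 ⊕ -1)) = -5

Expand innermost to outermost. Recall ⊕ takes the minimum of its arguments and ⊗ takes their sum. Working out the expression ((5 ⊕ -4) ⊗ (9 ⊕ -1)) gives -5.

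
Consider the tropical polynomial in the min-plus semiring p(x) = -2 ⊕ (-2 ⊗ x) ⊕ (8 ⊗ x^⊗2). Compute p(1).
p(1) = -2

A tropical monomial a ⊗ x^⊗i evaluates to a + i · x. Evaluating each term at x = 1:
  Term 0 contributes -2 + 0 · 1 = -2
  Term 1 contributes -2 + 1 · 1 = -1
  Term 2 contributes 8 + 2 · 1 = 10
p(1) = ⊕ of these = min[-2, -1, 10] = -2.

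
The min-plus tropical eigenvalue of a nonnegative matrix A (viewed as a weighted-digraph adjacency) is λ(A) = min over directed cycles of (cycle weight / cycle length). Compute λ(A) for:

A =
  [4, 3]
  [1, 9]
λ(A) = 2

Enumerate directed cycles and compute their means (weight / length). Sample:
  cycle 0 → 0: weight = 4, length = 1, mean = 4/1 ≈ 4.000
  cycle 1 → 1: weight = 9, length = 1, mean = 9/1 ≈ 9.000
  cycle 0 → 1 → 0: weight = 4, length = 2, mean = 4/2 ≈ 2.000
  cycle 1 → 0 → 1: weight = 4, length = 2, mean = 4/2 ≈ 2.000
Minimum mean = 2.000, attained e.g. along the cycle 0 → 1 → 0 with weight 4 and length 2. So λ(A) = 4/2 = 2.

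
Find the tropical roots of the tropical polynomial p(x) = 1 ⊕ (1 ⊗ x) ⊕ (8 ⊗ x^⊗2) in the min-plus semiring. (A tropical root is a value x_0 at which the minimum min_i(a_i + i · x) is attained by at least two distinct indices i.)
Roots: {-7, 0}

Each tropical root is a break point of the lower envelope of the lines y = a_i + i · x (there are 3 lines, with slopes 0, 1, ..., 2). Only the lines that attain the minimum somewhere contribute to roots; other lines are dominated. Here the surviving (envelope) indices are i = 2, i = 1, i = 0.
Intersections between consecutive envelope lines give the roots: for adjacent envelope indices i < j the intersection is x = (a_i − a_j) / (j − i). Reading off the sorted break points: {-7, 0}.
Verification: at each break x_0, at least two indices attain the minimum of min_i(a_i + i · x_0).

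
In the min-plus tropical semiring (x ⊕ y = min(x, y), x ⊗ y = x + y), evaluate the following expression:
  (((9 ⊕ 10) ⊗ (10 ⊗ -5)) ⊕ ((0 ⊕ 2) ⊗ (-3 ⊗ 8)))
(((9 ⊕ 10) ⊗ (10 ⊗ -5)) ⊕ ((0 ⊕ 2) ⊗ (-3 ⊗ 8))) = 5

Expand innermost to outermost. Recall ⊕ takes the minimum of its arguments and ⊗ takes their sum. Working out the expression (((9 ⊕ 10) ⊗ (10 ⊗ -5)) ⊕ ((0 ⊕ 2) ⊗ (-3 ⊗ 8))) gives 5.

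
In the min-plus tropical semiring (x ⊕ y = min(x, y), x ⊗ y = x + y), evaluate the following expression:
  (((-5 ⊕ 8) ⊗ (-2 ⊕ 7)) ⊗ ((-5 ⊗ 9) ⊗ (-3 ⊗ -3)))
(((-5 ⊕ 8) ⊗ (-2 ⊕ 7)) ⊗ ((-5 ⊗ 9) ⊗ (-3 ⊗ -3))) = -9

Expand innermost to outermost. Recall ⊕ takes the minimum of its arguments and ⊗ takes their sum. Working out the expression (((-5 ⊕ 8) ⊗ (-2 ⊕ 7)) ⊗ ((-5 ⊗ 9) ⊗ (-3 ⊗ -3))) gives -9.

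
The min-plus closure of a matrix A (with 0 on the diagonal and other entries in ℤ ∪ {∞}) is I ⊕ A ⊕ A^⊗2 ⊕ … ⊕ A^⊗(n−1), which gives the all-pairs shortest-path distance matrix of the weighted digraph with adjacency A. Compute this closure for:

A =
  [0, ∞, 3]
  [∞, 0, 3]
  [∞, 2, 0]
Closure =
  [0, 5, 3]
  [∞, 0, 3]
  [∞, 2, 0]

This is the Floyd-Warshall all-pairs shortest-path computation. For each intermediate vertex k = 0, 1, …, 2, update dist[i][j] ← min(dist[i][j], dist[i][k] + dist[k][j]). The final matrix gives, for each (i, j), the minimum total weight of any directed path from i to j (possibly empty when i = j).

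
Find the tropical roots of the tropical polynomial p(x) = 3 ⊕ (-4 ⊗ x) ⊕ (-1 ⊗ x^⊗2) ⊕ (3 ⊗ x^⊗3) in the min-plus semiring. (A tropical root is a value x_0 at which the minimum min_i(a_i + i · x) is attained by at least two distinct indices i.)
Roots: {-4, -3, 7}

Each tropical root is a break point of the lower envelope of the lines y = a_i + i · x (there are 4 lines, with slopes 0, 1, ..., 3). Only the lines that attain the minimum somewhere contribute to roots; other lines are dominated. Here the surviving (envelope) indices are i = 3, i = 2, i = 1, i = 0.
Intersections between consecutive envelope lines give the roots: for adjacent envelope indices i < j the intersection is x = (a_i − a_j) / (j − i). Reading off the sorted break points: {-4, -3, 7}.
Verification: at each break x_0, at least two indices attain the minimum of min_i(a_i + i · x_0).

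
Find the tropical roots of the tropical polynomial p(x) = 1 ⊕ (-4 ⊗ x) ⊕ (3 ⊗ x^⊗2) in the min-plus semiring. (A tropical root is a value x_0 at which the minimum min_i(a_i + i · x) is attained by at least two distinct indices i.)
Roots: {-7, 5}

Each tropical root is a break point of the lower envelope of the lines y = a_i + i · x (there are 3 lines, with slopes 0, 1, ..., 2). Only the lines that attain the minimum somewhere contribute to roots; other lines are dominated. Here the surviving (envelope) indices are i = 2, i = 1, i = 0.
Intersections between consecutive envelope lines give the roots: for adjacent envelope indices i < j the intersection is x = (a_i − a_j) / (j − i). Reading off the sorted break points: {-7, 5}.
Verification: at each break x_0, at least two indices attain the minimum of min_i(a_i + i · x_0).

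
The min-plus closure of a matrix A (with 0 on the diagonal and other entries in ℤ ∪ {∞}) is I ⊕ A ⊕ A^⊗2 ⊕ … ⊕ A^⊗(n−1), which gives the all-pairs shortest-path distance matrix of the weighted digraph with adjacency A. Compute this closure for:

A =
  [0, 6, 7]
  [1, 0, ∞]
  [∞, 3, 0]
Closure =
  [0, 6, 7]
  [1, 0, 8]
  [4, 3, 0]

This is the Floyd-Warshall all-pairs shortest-path computation. For each intermediate vertex k = 0, 1, …, 2, update dist[i][j] ← min(dist[i][j], dist[i][k] + dist[k][j]). The final matrix gives, for each (i, j), the minimum total weight of any directed path from i to j (possibly empty when i = j).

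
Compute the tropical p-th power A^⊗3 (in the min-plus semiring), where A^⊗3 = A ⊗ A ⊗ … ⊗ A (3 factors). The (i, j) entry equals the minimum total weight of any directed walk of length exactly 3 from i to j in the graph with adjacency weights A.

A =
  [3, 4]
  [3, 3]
A^⊗3 =
  [9, 10]
  [9, 9]

Each entry (A^⊗3)_ij equals the minimum over all length-3 walks i = v_0 → v_1 → … → v_3 = j of Σ_t A[v_t][v_{t+1}]. For example, for (i, j) = (0, 1) we minimise over 4 possible intermediate vertex sequences; the minimum is 10, attained along the walk 0 → 0 → 0 → 1.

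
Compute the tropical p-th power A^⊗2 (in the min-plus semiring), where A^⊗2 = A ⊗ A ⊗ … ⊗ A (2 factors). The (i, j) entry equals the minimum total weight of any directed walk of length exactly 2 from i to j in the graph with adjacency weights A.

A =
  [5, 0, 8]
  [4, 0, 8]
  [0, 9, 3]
A^⊗2 =
  [4, 0, 8]
  [4, 0, 8]
  [3, 0, 6]

Each entry (A^⊗2)_ij equals the minimum over all length-2 walks i = v_0 → v_1 → … → v_2 = j of Σ_t A[v_t][v_{t+1}]. For example, for (i, j) = (0, 2) we minimise over 3 possible intermediate vertex sequences; the minimum is 8, attained along the walk 0 → 1 → 2.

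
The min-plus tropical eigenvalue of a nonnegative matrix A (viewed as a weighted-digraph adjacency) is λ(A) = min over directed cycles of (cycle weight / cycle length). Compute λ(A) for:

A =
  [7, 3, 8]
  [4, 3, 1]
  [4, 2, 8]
λ(A) = 3/2

Enumerate directed cycles and compute their means (weight / length). Sample:
  cycle 0 → 0: weight = 7, length = 1, mean = 7/1 ≈ 7.000
  cycle 1 → 1: weight = 3, length = 1, mean = 3/1 ≈ 3.000
  cycle 2 → 2: weight = 8, length = 1, mean = 8/1 ≈ 8.000
  cycle 0 → 1 → 0: weight = 7, length = 2, mean = 7/2 ≈ 3.500
  cycle 0 → 2 → 0: weight = 12, length = 2, mean = 12/2 ≈ 6.000
  cycle 1 → 0 → 1: weight = 7, length = 2, mean = 7/2 ≈ 3.500
Minimum mean = 1.500, attained e.g. along the cycle 1 → 2 → 1 with weight 3 and length 2. So λ(A) = 3/2 = 3/2.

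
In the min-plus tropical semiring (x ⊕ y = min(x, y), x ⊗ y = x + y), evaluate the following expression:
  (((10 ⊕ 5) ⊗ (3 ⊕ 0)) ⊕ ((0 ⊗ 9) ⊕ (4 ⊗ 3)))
(((10 ⊕ 5) ⊗ (3 ⊕ 0)) ⊕ ((0 ⊗ 9) ⊕ (4 ⊗ 3))) = 5

Expand innermost to outermost. Recall ⊕ takes the minimum of its arguments and ⊗ takes their sum. Working out the expression (((10 ⊕ 5) ⊗ (3 ⊕ 0)) ⊕ ((0 ⊗ 9) ⊕ (4 ⊗ 3))) gives 5.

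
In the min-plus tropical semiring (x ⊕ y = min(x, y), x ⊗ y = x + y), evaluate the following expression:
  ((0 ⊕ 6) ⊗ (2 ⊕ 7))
((0 ⊕ 6) ⊗ (2 ⊕ 7)) = 2

Expand innermost to outermost. Recall ⊕ takes the minimum of its arguments and ⊗ takes their sum. Working out the expression ((0 ⊕ 6) ⊗ (2 ⊕ 7)) gives 2.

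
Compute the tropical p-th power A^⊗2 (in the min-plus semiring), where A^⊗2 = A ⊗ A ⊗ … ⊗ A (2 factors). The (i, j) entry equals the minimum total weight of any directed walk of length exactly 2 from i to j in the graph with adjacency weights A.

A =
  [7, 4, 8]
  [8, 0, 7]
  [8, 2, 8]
A^⊗2 =
  [12, 4, 11]
  [8, 0, 7]
  [10, 2, 9]

Each entry (A^⊗2)_ij equals the minimum over all length-2 walks i = v_0 → v_1 → … → v_2 = j of Σ_t A[v_t][v_{t+1}]. For example, for (i, j) = (0, 2) we minimise over 3 possible intermediate vertex sequences; the minimum is 11, attained along the walk 0 → 1 → 2.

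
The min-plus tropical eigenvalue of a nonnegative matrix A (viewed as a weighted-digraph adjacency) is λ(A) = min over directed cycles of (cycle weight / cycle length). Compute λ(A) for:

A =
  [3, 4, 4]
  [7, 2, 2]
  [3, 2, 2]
λ(A) = 2

Enumerate directed cycles and compute their means (weight / length). Sample:
  cycle 0 → 0: weight = 3, length = 1, mean = 3/1 ≈ 3.000
  cycle 1 → 1: weight = 2, length = 1, mean = 2/1 ≈ 2.000
  cycle 2 → 2: weight = 2, length = 1, mean = 2/1 ≈ 2.000
  cycle 0 → 1 → 0: weight = 11, length = 2, mean = 11/2 ≈ 5.500
  cycle 0 → 2 → 0: weight = 7, length = 2, mean = 7/2 ≈ 3.500
  cycle 1 → 0 → 1: weight = 11, length = 2, mean = 11/2 ≈ 5.500
Minimum mean = 2.000, attained e.g. along the cycle 1 → 1 with weight 2 and length 1. So λ(A) = 2/1 = 2.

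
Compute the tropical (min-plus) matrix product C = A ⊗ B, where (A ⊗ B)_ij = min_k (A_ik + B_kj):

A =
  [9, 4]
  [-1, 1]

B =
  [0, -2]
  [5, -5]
A ⊗ B =
  [9, -1]
  [-1, -4]

Apply the min-plus product entry-by-entry:
  C[0][0] = min over k of (A[0][0] + B[0][0] = 9 + 0 = 9, A[0][1] + B[1][0] = 4 + 5 = 9) = 9 (attained at k = 0)
  C[0][1] = min over k of (A[0][0] + B[0][1] = 9 + -2 = 7, A[0][1] + B[1][1] = 4 + -5 = -1) = -1 (attained at k = 1)
  C[1][0] = min over k of (A[1][0] + B[0][0] = -1 + 0 = -1, A[1][1] + B[1][0] = 1 + 5 = 6) = -1 (attained at k = 0)
  C[1][1] = min over k of (A[1][0] + B[0][1] = -1 + -2 = -3, A[1][1] + B[1][1] = 1 + -5 = -4) = -4 (attained at k = 1)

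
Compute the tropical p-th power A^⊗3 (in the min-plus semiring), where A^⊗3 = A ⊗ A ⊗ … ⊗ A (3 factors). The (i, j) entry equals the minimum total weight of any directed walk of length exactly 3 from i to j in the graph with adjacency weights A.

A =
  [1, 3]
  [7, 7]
A^⊗3 =
  [3, 5]
  [9, 11]

Each entry (A^⊗3)_ij equals the minimum over all length-3 walks i = v_0 → v_1 → … → v_3 = j of Σ_t A[v_t][v_{t+1}]. For example, for (i, j) = (0, 1) we minimise over 4 possible intermediate vertex sequences; the minimum is 5, attained along the walk 0 → 0 → 0 → 1.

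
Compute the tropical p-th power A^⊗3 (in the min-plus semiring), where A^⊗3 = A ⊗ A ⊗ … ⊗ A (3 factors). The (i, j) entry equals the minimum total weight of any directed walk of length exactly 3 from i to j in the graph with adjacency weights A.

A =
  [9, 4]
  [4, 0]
A^⊗3 =
  [8, 4]
  [4, 0]

Each entry (A^⊗3)_ij equals the minimum over all length-3 walks i = v_0 → v_1 → … → v_3 = j of Σ_t A[v_t][v_{t+1}]. For example, for (i, j) = (0, 1) we minimise over 4 possible intermediate vertex sequences; the minimum is 4, attained along the walk 0 → 1 → 1 → 1.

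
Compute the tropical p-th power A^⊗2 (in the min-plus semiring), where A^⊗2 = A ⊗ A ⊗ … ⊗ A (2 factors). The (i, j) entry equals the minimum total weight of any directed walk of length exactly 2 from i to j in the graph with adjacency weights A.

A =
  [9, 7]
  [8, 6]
A^⊗2 =
  [15, 13]
  [14, 12]

Each entry (A^⊗2)_ij equals the minimum over all length-2 walks i = v_0 → v_1 → … → v_2 = j of Σ_t A[v_t][v_{t+1}]. For example, for (i, j) = (0, 1) we minimise over 2 possible intermediate vertex sequences; the minimum is 13, attained along the walk 0 → 1 → 1.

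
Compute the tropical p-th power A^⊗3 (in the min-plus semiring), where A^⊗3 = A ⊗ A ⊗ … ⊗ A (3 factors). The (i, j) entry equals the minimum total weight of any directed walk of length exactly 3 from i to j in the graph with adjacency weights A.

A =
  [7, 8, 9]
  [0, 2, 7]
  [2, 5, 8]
A^⊗3 =
  [10, 12, 17]
  [4, 6, 11]
  [7, 9, 14]

Each entry (A^⊗3)_ij equals the minimum over all length-3 walks i = v_0 → v_1 → … → v_3 = j of Σ_t A[v_t][v_{t+1}]. For example, for (i, j) = (0, 2) we minimise over 9 possible intermediate vertex sequences; the minimum is 17, attained along the walk 0 → 1 → 0 → 2.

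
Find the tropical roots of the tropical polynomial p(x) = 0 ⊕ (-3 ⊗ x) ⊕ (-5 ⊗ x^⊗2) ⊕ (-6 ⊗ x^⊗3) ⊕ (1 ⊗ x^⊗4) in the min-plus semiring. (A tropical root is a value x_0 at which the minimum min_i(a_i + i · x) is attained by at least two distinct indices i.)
Roots: {-7, 1, 2, 3}

Each tropical root is a break point of the lower envelope of the lines y = a_i + i · x (there are 5 lines, with slopes 0, 1, ..., 4). Only the lines that attain the minimum somewhere contribute to roots; other lines are dominated. Here the surviving (envelope) indices are i = 4, i = 3, i = 2, i = 1, i = 0.
Intersections between consecutive envelope lines give the roots: for adjacent envelope indices i < j the intersection is x = (a_i − a_j) / (j − i). Reading off the sorted break points: {-7, 1, 2, 3}.
Verification: at each break x_0, at least two indices attain the minimum of min_i(a_i + i · x_0).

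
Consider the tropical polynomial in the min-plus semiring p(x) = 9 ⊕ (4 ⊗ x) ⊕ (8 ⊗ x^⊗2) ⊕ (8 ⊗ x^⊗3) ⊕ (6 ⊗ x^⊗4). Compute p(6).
p(6) = 9

A tropical monomial a ⊗ x^⊗i evaluates to a + i · x. Evaluating each term at x = 6:
  Term 0 contributes 9 + 0 · 6 = 9
  Term 1 contributes 4 + 1 · 6 = 10
  Term 2 contributes 8 + 2 · 6 = 20
  Term 3 contributes 8 + 3 · 6 = 26
  Term 4 contributes 6 + 4 · 6 = 30
p(6) = ⊕ of these = min[9, 10, 20, 26, 30] = 9.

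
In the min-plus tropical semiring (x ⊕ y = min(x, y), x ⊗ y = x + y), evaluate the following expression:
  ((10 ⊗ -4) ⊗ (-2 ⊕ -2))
((10 ⊗ -4) ⊗ (-2 ⊕ -2)) = 4

Expand innermost to outermost. Recall ⊕ takes the minimum of its arguments and ⊗ takes their sum. Working out the expression ((10 ⊗ -4) ⊗ (-2 ⊕ -2)) gives 4.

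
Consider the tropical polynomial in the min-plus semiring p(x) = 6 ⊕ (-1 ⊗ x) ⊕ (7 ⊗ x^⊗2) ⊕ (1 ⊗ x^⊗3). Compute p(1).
p(1) = 0

A tropical monomial a ⊗ x^⊗i evaluates to a + i · x. Evaluating each term at x = 1:
  Term 0 contributes 6 + 0 · 1 = 6
  Term 1 contributes -1 + 1 · 1 = 0
  Term 2 contributes 7 + 2 · 1 = 9
  Term 3 contributes 1 + 3 · 1 = 4
p(1) = ⊕ of these = min[6, 0, 9, 4] = 0.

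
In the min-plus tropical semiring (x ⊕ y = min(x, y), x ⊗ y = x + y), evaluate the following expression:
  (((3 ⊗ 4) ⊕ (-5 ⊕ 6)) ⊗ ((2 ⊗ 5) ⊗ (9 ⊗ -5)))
(((3 ⊗ 4) ⊕ (-5 ⊕ 6)) ⊗ ((2 ⊗ 5) ⊗ (9 ⊗ -5))) = 6

Expand innermost to outermost. Recall ⊕ takes the minimum of its arguments and ⊗ takes their sum. Working out the expression (((3 ⊗ 4) ⊕ (-5 ⊕ 6)) ⊗ ((2 ⊗ 5) ⊗ (9 ⊗ -5))) gives 6.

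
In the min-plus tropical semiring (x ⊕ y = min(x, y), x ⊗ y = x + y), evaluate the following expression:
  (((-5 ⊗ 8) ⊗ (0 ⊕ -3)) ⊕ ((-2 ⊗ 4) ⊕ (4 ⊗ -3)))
(((-5 ⊗ 8) ⊗ (0 ⊕ -3)) ⊕ ((-2 ⊗ 4) ⊕ (4 ⊗ -3))) = 0

Expand innermost to outermost. Recall ⊕ takes the minimum of its arguments and ⊗ takes their sum. Working out the expression (((-5 ⊗ 8) ⊗ (0 ⊕ -3)) ⊕ ((-2 ⊗ 4) ⊕ (4 ⊗ -3))) gives 0.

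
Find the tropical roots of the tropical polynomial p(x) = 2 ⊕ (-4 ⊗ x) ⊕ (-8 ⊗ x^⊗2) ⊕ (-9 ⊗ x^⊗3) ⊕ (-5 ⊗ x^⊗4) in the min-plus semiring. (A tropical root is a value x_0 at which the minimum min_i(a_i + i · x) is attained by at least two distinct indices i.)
Roots: {-4, 1, 4, 6}

Each tropical root is a break point of the lower envelope of the lines y = a_i + i · x (there are 5 lines, with slopes 0, 1, ..., 4). Only the lines that attain the minimum somewhere contribute to roots; other lines are dominated. Here the surviving (envelope) indices are i = 4, i = 3, i = 2, i = 1, i = 0.
Intersections between consecutive envelope lines give the roots: for adjacent envelope indices i < j the intersection is x = (a_i − a_j) / (j − i). Reading off the sorted break points: {-4, 1, 4, 6}.
Verification: at each break x_0, at least two indices attain the minimum of min_i(a_i + i · x_0).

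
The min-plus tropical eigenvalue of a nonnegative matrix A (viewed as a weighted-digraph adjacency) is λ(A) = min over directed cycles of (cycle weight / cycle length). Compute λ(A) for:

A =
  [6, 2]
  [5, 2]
λ(A) = 2

Enumerate directed cycles and compute their means (weight / length). Sample:
  cycle 0 → 0: weight = 6, length = 1, mean = 6/1 ≈ 6.000
  cycle 1 → 1: weight = 2, length = 1, mean = 2/1 ≈ 2.000
  cycle 0 → 1 → 0: weight = 7, length = 2, mean = 7/2 ≈ 3.500
  cycle 1 → 0 → 1: weight = 7, length = 2, mean = 7/2 ≈ 3.500
Minimum mean = 2.000, attained e.g. along the cycle 1 → 1 with weight 2 and length 1. So λ(A) = 2/1 = 2.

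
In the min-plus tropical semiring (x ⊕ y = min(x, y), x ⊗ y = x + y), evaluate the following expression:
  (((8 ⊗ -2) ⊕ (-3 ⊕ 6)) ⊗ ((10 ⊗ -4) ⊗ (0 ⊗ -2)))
(((8 ⊗ -2) ⊕ (-3 ⊕ 6)) ⊗ ((10 ⊗ -4) ⊗ (0 ⊗ -2))) = 1

Expand innermost to outermost. Recall ⊕ takes the minimum of its arguments and ⊗ takes their sum. Working out the expression (((8 ⊗ -2) ⊕ (-3 ⊕ 6)) ⊗ ((10 ⊗ -4) ⊗ (0 ⊗ -2))) gives 1.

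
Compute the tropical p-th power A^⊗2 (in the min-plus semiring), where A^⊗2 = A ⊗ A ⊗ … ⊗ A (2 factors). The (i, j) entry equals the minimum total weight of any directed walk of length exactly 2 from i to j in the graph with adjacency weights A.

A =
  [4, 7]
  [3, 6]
A^⊗2 =
  [8, 11]
  [7, 10]

Each entry (A^⊗2)_ij equals the minimum over all length-2 walks i = v_0 → v_1 → … → v_2 = j of Σ_t A[v_t][v_{t+1}]. For example, for (i, j) = (0, 1) we minimise over 2 possible intermediate vertex sequences; the minimum is 11, attained along the walk 0 → 0 → 1.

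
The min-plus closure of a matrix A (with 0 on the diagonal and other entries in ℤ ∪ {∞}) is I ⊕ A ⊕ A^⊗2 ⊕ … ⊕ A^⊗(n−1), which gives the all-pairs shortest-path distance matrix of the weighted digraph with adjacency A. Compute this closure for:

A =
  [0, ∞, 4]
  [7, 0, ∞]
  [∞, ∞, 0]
Closure =
  [0, ∞, 4]
  [7, 0, 11]
  [∞, ∞, 0]

This is the Floyd-Warshall all-pairs shortest-path computation. For each intermediate vertex k = 0, 1, …, 2, update dist[i][j] ← min(dist[i][j], dist[i][k] + dist[k][j]). The final matrix gives, for each (i, j), the minimum total weight of any directed path from i to j (possibly empty when i = j).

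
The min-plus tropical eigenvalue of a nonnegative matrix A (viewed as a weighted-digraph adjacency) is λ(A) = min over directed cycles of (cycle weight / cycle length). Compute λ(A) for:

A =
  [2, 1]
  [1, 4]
λ(A) = 1

Enumerate directed cycles and compute their means (weight / length). Sample:
  cycle 0 → 0: weight = 2, length = 1, mean = 2/1 ≈ 2.000
  cycle 1 → 1: weight = 4, length = 1, mean = 4/1 ≈ 4.000
  cycle 0 → 1 → 0: weight = 2, length = 2, mean = 2/2 ≈ 1.000
  cycle 1 → 0 → 1: weight = 2, length = 2, mean = 2/2 ≈ 1.000
Minimum mean = 1.000, attained e.g. along the cycle 0 → 1 → 0 with weight 2 and length 2. So λ(A) = 2/2 = 1.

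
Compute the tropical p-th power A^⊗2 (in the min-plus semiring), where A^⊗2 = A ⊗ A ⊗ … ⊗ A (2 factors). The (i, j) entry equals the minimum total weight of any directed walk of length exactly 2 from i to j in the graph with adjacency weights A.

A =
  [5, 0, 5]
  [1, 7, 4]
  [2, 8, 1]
A^⊗2 =
  [1, 5, 4]
  [6, 1, 5]
  [3, 2, 2]

Each entry (A^⊗2)_ij equals the minimum over all length-2 walks i = v_0 → v_1 → … → v_2 = j of Σ_t A[v_t][v_{t+1}]. For example, for (i, j) = (0, 2) we minimise over 3 possible intermediate vertex sequences; the minimum is 4, attained along the walk 0 → 1 → 2.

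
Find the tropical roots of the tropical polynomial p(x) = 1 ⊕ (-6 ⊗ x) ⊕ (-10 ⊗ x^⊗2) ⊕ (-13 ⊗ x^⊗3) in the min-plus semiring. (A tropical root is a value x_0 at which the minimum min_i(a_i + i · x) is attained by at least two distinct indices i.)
Roots: {3, 4, 7}

Each tropical root is a break point of the lower envelope of the lines y = a_i + i · x (there are 4 lines, with slopes 0, 1, ..., 3). Only the lines that attain the minimum somewhere contribute to roots; other lines are dominated. Here the surviving (envelope) indices are i = 3, i = 2, i = 1, i = 0.
Intersections between consecutive envelope lines give the roots: for adjacent envelope indices i < j the intersection is x = (a_i − a_j) / (j − i). Reading off the sorted break points: {3, 4, 7}.
Verification: at each break x_0, at least two indices attain the minimum of min_i(a_i + i · x_0).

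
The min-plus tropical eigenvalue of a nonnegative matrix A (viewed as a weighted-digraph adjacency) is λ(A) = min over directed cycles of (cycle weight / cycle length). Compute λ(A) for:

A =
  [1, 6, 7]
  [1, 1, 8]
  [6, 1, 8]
λ(A) = 1

Enumerate directed cycles and compute their means (weight / length). Sample:
  cycle 0 → 0: weight = 1, length = 1, mean = 1/1 ≈ 1.000
  cycle 1 → 1: weight = 1, length = 1, mean = 1/1 ≈ 1.000
  cycle 2 → 2: weight = 8, length = 1, mean = 8/1 ≈ 8.000
  cycle 0 → 1 → 0: weight = 7, length = 2, mean = 7/2 ≈ 3.500
  cycle 0 → 2 → 0: weight = 13, length = 2, mean = 13/2 ≈ 6.500
  cycle 1 → 0 → 1: weight = 7, length = 2, mean = 7/2 ≈ 3.500
Minimum mean = 1.000, attained e.g. along the cycle 0 → 0 with weight 1 and length 1. So λ(A) = 1/1 = 1.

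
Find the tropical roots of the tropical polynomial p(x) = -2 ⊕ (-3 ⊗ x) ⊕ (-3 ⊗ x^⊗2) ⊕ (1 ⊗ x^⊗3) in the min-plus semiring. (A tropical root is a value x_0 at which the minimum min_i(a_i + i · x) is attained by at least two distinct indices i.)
Roots: {-4, 0, 1}

Each tropical root is a break point of the lower envelope of the lines y = a_i + i · x (there are 4 lines, with slopes 0, 1, ..., 3). Only the lines that attain the minimum somewhere contribute to roots; other lines are dominated. Here the surviving (envelope) indices are i = 3, i = 2, i = 1, i = 0.
Intersections between consecutive envelope lines give the roots: for adjacent envelope indices i < j the intersection is x = (a_i − a_j) / (j − i). Reading off the sorted break points: {-4, 0, 1}.
Verification: at each break x_0, at least two indices attain the minimum of min_i(a_i + i · x_0).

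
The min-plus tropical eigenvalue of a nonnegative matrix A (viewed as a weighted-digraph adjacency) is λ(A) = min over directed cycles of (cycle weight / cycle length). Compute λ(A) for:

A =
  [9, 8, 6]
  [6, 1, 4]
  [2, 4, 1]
λ(A) = 1

Enumerate directed cycles and compute their means (weight / length). Sample:
  cycle 0 → 0: weight = 9, length = 1, mean = 9/1 ≈ 9.000
  cycle 1 → 1: weight = 1, length = 1, mean = 1/1 ≈ 1.000
  cycle 2 → 2: weight = 1, length = 1, mean = 1/1 ≈ 1.000
  cycle 0 → 1 → 0: weight = 14, length = 2, mean = 14/2 ≈ 7.000
  cycle 0 → 2 → 0: weight = 8, length = 2, mean = 8/2 ≈ 4.000
  cycle 1 → 0 → 1: weight = 14, length = 2, mean = 14/2 ≈ 7.000
Minimum mean = 1.000, attained e.g. along the cycle 1 → 1 with weight 1 and length 1. So λ(A) = 1/1 = 1.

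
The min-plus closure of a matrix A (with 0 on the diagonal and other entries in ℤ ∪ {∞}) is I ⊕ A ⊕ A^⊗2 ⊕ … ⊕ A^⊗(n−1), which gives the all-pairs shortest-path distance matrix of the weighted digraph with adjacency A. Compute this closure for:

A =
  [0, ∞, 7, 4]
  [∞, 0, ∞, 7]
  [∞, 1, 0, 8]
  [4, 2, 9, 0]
Closure =
  [0, 6, 7, 4]
  [11, 0, 16, 7]
  [12, 1, 0, 8]
  [4, 2, 9, 0]

This is the Floyd-Warshall all-pairs shortest-path computation. For each intermediate vertex k = 0, 1, …, 3, update dist[i][j] ← min(dist[i][j], dist[i][k] + dist[k][j]). The final matrix gives, for each (i, j), the minimum total weight of any directed path from i to j (possibly empty when i = j).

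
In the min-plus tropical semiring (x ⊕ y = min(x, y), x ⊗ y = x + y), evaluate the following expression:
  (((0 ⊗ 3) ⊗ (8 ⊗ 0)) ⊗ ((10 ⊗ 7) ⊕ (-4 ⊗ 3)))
(((0 ⊗ 3) ⊗ (8 ⊗ 0)) ⊗ ((10 ⊗ 7) ⊕ (-4 ⊗ 3))) = 10

Expand innermost to outermost. Recall ⊕ takes the minimum of its arguments and ⊗ takes their sum. Working out the expression (((0 ⊗ 3) ⊗ (8 ⊗ 0)) ⊗ ((10 ⊗ 7) ⊕ (-4 ⊗ 3))) gives 10.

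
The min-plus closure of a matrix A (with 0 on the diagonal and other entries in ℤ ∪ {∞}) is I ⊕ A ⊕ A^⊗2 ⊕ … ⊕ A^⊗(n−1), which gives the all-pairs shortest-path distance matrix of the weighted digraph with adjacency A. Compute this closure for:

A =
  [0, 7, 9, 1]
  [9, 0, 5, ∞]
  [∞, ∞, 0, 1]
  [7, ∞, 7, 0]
Closure =
  [0, 7, 8, 1]
  [9, 0, 5, 6]
  [8, 15, 0, 1]
  [7, 14, 7, 0]

This is the Floyd-Warshall all-pairs shortest-path computation. For each intermediate vertex k = 0, 1, …, 3, update dist[i][j] ← min(dist[i][j], dist[i][k] + dist[k][j]). The final matrix gives, for each (i, j), the minimum total weight of any directed path from i to j (possibly empty when i = j).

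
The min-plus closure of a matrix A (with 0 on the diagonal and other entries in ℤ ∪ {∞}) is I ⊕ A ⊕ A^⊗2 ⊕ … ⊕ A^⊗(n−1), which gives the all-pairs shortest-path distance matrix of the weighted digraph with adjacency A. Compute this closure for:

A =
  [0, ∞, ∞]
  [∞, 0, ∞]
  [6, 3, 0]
Closure =
  [0, ∞, ∞]
  [∞, 0, ∞]
  [6, 3, 0]

This is the Floyd-Warshall all-pairs shortest-path computation. For each intermediate vertex k = 0, 1, …, 2, update dist[i][j] ← min(dist[i][j], dist[i][k] + dist[k][j]). The final matrix gives, for each (i, j), the minimum total weight of any directed path from i to j (possibly empty when i = j).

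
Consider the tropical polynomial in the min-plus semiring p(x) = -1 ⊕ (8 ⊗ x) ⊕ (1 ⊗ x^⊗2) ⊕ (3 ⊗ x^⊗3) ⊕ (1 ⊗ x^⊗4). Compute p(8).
p(8) = -1

A tropical monomial a ⊗ x^⊗i evaluates to a + i · x. Evaluating each term at x = 8:
  Term 0 contributes -1 + 0 · 8 = -1
  Term 1 contributes 8 + 1 · 8 = 16
  Term 2 contributes 1 + 2 · 8 = 17
  Term 3 contributes 3 + 3 · 8 = 27
  Term 4 contributes 1 + 4 · 8 = 33
p(8) = ⊕ of these = min[-1, 16, 17, 27, 33] = -1.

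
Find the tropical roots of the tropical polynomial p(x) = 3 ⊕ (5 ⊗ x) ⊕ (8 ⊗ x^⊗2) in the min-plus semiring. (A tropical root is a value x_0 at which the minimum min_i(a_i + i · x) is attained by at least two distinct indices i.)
Roots: {-3, -2}

Each tropical root is a break point of the lower envelope of the lines y = a_i + i · x (there are 3 lines, with slopes 0, 1, ..., 2). Only the lines that attain the minimum somewhere contribute to roots; other lines are dominated. Here the surviving (envelope) indices are i = 2, i = 1, i = 0.
Intersections between consecutive envelope lines give the roots: for adjacent envelope indices i < j the intersection is x = (a_i − a_j) / (j − i). Reading off the sorted break points: {-3, -2}.
Verification: at each break x_0, at least two indices attain the minimum of min_i(a_i + i · x_0).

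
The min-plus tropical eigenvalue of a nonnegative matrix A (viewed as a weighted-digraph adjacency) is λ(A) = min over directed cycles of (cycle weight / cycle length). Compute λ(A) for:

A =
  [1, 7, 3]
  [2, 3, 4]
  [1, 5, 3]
λ(A) = 1

Enumerate directed cycles and compute their means (weight / length). Sample:
  cycle 0 → 0: weight = 1, length = 1, mean = 1/1 ≈ 1.000
  cycle 1 → 1: weight = 3, length = 1, mean = 3/1 ≈ 3.000
  cycle 2 → 2: weight = 3, length = 1, mean = 3/1 ≈ 3.000
  cycle 0 → 1 → 0: weight = 9, length = 2, mean = 9/2 ≈ 4.500
  cycle 0 → 2 → 0: weight = 4, length = 2, mean = 4/2 ≈ 2.000
  cycle 1 → 0 → 1: weight = 9, length = 2, mean = 9/2 ≈ 4.500
Minimum mean = 1.000, attained e.g. along the cycle 0 → 0 with weight 1 and length 1. So λ(A) = 1/1 = 1.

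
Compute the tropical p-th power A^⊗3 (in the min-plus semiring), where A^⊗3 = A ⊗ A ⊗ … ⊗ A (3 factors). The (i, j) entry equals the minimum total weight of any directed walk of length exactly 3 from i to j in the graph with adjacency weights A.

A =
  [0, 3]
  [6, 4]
A^⊗3 =
  [0, 3]
  [6, 9]

Each entry (A^⊗3)_ij equals the minimum over all length-3 walks i = v_0 → v_1 → … → v_3 = j of Σ_t A[v_t][v_{t+1}]. For example, for (i, j) = (0, 1) we minimise over 4 possible intermediate vertex sequences; the minimum is 3, attained along the walk 0 → 0 → 0 → 1.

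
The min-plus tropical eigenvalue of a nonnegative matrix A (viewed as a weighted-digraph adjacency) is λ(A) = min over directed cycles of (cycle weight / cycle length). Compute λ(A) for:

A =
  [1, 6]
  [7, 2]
λ(A) = 1

Enumerate directed cycles and compute their means (weight / length). Sample:
  cycle 0 → 0: weight = 1, length = 1, mean = 1/1 ≈ 1.000
  cycle 1 → 1: weight = 2, length = 1, mean = 2/1 ≈ 2.000
  cycle 0 → 1 → 0: weight = 13, length = 2, mean = 13/2 ≈ 6.500
  cycle 1 → 0 → 1: weight = 13, length = 2, mean = 13/2 ≈ 6.500
Minimum mean = 1.000, attained e.g. along the cycle 0 → 0 with weight 1 and length 1. So λ(A) = 1/1 = 1.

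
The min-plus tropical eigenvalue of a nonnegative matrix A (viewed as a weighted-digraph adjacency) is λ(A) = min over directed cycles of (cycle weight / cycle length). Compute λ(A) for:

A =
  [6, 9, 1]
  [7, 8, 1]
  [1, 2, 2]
λ(A) = 1

Enumerate directed cycles and compute their means (weight / length). Sample:
  cycle 0 → 0: weight = 6, length = 1, mean = 6/1 ≈ 6.000
  cycle 1 → 1: weight = 8, length = 1, mean = 8/1 ≈ 8.000
  cycle 2 → 2: weight = 2, length = 1, mean = 2/1 ≈ 2.000
  cycle 0 → 1 → 0: weight = 16, length = 2, mean = 16/2 ≈ 8.000
  cycle 0 → 2 → 0: weight = 2, length = 2, mean = 2/2 ≈ 1.000
  cycle 1 → 0 → 1: weight = 16, length = 2, mean = 16/2 ≈ 8.000
Minimum mean = 1.000, attained e.g. along the cycle 0 → 2 → 0 with weight 2 and length 2. So λ(A) = 2/2 = 1.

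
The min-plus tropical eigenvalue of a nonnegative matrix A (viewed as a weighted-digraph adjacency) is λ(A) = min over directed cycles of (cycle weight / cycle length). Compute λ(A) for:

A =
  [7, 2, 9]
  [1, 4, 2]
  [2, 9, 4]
λ(A) = 3/2

Enumerate directed cycles and compute their means (weight / length). Sample:
  cycle 0 → 0: weight = 7, length = 1, mean = 7/1 ≈ 7.000
  cycle 1 → 1: weight = 4, length = 1, mean = 4/1 ≈ 4.000
  cycle 2 → 2: weight = 4, length = 1, mean = 4/1 ≈ 4.000
  cycle 0 → 1 → 0: weight = 3, length = 2, mean = 3/2 ≈ 1.500
  cycle 0 → 2 → 0: weight = 11, length = 2, mean = 11/2 ≈ 5.500
  cycle 1 → 0 → 1: weight = 3, length = 2, mean = 3/2 ≈ 1.500
Minimum mean = 1.500, attained e.g. along the cycle 0 → 1 → 0 with weight 3 and length 2. So λ(A) = 3/2 = 3/2.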